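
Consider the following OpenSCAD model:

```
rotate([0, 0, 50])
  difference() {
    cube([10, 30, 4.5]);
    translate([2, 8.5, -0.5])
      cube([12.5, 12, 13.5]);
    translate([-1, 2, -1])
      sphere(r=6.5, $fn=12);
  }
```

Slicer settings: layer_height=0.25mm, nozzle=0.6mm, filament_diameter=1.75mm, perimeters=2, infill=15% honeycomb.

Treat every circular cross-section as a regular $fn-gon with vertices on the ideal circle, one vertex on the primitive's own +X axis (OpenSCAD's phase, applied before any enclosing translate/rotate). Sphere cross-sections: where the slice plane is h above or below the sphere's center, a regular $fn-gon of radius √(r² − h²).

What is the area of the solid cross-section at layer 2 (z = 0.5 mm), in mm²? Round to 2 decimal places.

At z = 0.5 mm: the 10×30 cube contributes its full rectangle (area 300.00 mm²); the cube at (2, 8.5) (footprint 12.5×12) is included at this height (area 150.00 mm²); the r=6.5 sphere at (-1, 2) slices to a regular 12-gon of circumradius 6.325 (√(r²−h²) with h=1.5 from center) (area = (12/2)·6.325²·sin(360°/12) = 120.00 mm²); Taking the first minus the rest: starting from the 10×30 cube (300.00 mm²), the 12.5×12 cube at (2, 8.5) partially overlaps it — only the 96.00 mm² overlap (of its 150.00 mm²) is removed, clipping the outline; the r=6.5 sphere at (-1, 2) partially overlaps it — only the 33.92 mm² overlap (of its 120.00 mm²) is removed, clipping the outline — area = 170.08 mm²; (whole slice rotated 50° about Z — lengths, areas and connectivity unchanged). Overall, the cross-section is a single solid region. Net area = 170.08 mm².

170.08 mm²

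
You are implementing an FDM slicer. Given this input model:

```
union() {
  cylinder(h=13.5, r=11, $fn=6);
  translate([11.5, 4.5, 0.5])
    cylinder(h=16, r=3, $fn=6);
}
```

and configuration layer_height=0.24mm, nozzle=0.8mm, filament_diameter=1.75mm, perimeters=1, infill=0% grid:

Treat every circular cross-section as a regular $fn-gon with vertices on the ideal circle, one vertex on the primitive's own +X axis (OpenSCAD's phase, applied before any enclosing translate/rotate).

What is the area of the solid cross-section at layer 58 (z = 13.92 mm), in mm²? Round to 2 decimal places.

At z = 13.92 mm: the cylinder does not reach this height (z outside [0, 13.5]); the r=3 cylinder at (11.5, 4.5) gives a regular 6-gon of circumradius 3 (constant along its height) (area = (6/2)·3.000²·sin(360°/6) = 23.38 mm²); Merging all regions: only the r=3 cylinder at (11.5, 4.5) is present, so the union is just that shape — area = 23.38 mm². Overall, the cross-section is a single solid region. Net area = 23.38 mm².

23.38 mm²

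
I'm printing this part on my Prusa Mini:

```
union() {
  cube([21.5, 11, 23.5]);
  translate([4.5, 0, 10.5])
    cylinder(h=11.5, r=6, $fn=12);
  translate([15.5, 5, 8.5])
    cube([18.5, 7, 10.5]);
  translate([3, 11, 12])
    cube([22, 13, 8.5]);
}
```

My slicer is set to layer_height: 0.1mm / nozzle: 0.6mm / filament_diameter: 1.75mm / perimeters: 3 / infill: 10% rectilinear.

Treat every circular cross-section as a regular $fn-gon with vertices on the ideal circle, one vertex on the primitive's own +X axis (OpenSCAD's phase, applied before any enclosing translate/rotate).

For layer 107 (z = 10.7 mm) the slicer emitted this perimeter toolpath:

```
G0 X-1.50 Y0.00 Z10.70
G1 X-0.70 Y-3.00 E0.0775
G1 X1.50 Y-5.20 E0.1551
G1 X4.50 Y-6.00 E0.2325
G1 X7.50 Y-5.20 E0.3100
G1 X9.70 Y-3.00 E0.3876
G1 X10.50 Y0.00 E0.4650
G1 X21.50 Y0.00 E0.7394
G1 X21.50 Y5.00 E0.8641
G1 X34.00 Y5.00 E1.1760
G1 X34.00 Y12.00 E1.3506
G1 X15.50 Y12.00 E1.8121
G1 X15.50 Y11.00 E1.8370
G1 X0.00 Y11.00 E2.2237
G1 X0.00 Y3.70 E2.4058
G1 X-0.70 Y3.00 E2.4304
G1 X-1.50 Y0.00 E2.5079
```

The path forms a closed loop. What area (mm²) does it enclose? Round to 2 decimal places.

387.58 mm²

Apply the shoelace formula to the sequence of (X, Y) vertices; enclosed area = 387.58 mm².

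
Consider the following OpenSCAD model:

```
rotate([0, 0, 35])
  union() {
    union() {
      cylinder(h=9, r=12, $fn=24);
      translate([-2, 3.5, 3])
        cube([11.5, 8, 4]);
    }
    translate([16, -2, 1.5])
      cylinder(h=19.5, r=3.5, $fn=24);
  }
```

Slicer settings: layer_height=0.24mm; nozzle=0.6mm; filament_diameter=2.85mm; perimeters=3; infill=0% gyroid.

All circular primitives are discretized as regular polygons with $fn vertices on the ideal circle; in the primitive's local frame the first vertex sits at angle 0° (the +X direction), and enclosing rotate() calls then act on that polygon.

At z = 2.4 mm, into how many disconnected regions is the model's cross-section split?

At z = 2.4 mm: the cylinder: section is a regular 24-gon, circumradius r=12; the cube at (-2, 3.5) is absent (z outside [3, 7]); Merging all regions: only the r=12 cylinder is present, so the union is just that shape — 1 connected region; the r=3.5 cylinder at (16, -2) contributes a regular 24-gon of circumradius 3.5; Combining (union): the 2 present regions are separate (no shared area or edge), so areas and boundary lengths simply add and each stays a separate island — 2 connected regions; (whole slice rotated 35° about Z — lengths, areas and connectivity unchanged). The result has 2 disconnected regions.

2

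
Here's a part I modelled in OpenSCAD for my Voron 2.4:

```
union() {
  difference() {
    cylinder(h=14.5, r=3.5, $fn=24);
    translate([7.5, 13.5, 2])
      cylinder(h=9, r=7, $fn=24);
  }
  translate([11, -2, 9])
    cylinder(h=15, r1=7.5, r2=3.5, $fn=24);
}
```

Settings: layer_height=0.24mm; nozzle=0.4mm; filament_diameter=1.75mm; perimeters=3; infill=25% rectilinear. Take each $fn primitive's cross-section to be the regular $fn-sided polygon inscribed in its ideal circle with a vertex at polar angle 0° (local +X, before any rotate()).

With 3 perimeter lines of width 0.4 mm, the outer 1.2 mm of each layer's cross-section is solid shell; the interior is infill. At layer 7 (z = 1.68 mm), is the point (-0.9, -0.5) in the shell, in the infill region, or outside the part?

At z = 1.68 mm: the r=3.5 cylinder contributes a regular 24-gon of circumradius 3.5; the cylinder at (7.5, 13.5) is not intersected at this z (z outside [2, 11]); Taking the first minus the rest: none of the subtracted shapes is present at this height, so the r=3.5 cylinder is unchanged — 1 connected region; the cone at (11, -2) is absent (z outside [9, 24]); Combining (union): only the result so far is present, so the union is just that shape — 1 connected region. Overall, the cross-section is a single solid region. The nearest boundary edge runs (-3.38, -0.91)→(-3.03, -1.75); distance from the point to it = 2.45 mm. The point is inside the cross-section and 2.45 mm from the nearest boundary — more than the 1.2 mm shell width (3 × 0.4), so it's in the infill interior.

infill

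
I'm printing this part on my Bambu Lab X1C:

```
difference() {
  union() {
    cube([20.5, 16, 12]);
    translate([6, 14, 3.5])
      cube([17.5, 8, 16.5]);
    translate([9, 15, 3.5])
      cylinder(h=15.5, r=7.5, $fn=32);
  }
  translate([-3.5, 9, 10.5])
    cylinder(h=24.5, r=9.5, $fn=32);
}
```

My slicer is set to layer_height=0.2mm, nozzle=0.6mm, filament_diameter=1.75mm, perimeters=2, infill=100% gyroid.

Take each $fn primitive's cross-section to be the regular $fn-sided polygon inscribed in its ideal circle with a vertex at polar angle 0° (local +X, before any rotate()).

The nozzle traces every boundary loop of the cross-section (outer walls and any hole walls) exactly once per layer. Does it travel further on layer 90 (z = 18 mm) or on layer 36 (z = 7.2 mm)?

Layer 90 (z = 18): the cube is not intersected at this z (z outside [0, 12]); the cube at (6, 14) is present — its section is the full 17.5×8 rectangle (perimeter 51.00 mm); the r=7.5 cylinder at (9, 15) gives a regular 32-gon of circumradius 7.5 (constant along its height) (perimeter = 2·32·7.500·sin(180°/32) = 47.05 mm); Merging all regions: the regions partially overlap (shared area 74.49 mm²), so the edge portions inside another operand are dropped and the merged outline is re-measured after clipping — boundary = 64.05 mm; the r=9.5 cylinder at (-3.5, 9) gives a regular 32-gon of circumradius 9.5 (constant along its height) (perimeter = 2·32·9.500·sin(180°/32) = 59.59 mm); After the difference (first − rest): starting from the result so far, the r=9.5 cylinder at (-3.5, 9) partially overlaps it — only the 20.22 mm² overlap (of its 281.71 mm²) is removed, clipping the outline — boundary = 63.68 mm. So its perimeter = 63.68 mm. Layer 36 (z = 7.2): the 20.5×16 cube contributes its full rectangle (perimeter 73.00 mm); the cube at (6, 14) is present — its section is the full 17.5×8 rectangle (perimeter 51.00 mm); the r=7.5 cylinder at (9, 15) contributes a regular 32-gon of circumradius 7.5 (perimeter = 2·32·7.500·sin(180°/32) = 47.05 mm); Combining (union): the regions partially overlap (shared area 185.28 mm²), so the edge portions inside another operand are dropped and the merged outline is re-measured after clipping — boundary = 88.53 mm; the cylinder at (-3.5, 9) does not reach this height (z outside [10.5, 35]); Subtracting the remaining from the first: none of the subtracted shapes is present at this height, so the result so far is unchanged — boundary = 88.53 mm. So its perimeter = 88.53 mm. Layer 36 is larger (88.53 vs 63.68 mm).

layer 36 (z = 7.2 mm)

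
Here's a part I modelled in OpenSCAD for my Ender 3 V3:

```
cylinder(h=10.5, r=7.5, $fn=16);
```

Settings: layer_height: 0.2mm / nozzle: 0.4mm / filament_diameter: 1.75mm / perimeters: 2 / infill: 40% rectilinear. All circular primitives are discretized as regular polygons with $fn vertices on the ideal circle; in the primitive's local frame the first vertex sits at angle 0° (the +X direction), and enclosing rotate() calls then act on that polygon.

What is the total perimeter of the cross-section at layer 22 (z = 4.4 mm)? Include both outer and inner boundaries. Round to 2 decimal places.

At z = 4.4 mm: the r=7.5 cylinder gives a regular 16-gon of circumradius 7.5 (constant along its height) (perimeter = 2·16·7.500·sin(180°/16) = 46.82 mm). Overall, the cross-section is a single solid region. Total boundary length (outer) = 46.82 mm.

46.82 mm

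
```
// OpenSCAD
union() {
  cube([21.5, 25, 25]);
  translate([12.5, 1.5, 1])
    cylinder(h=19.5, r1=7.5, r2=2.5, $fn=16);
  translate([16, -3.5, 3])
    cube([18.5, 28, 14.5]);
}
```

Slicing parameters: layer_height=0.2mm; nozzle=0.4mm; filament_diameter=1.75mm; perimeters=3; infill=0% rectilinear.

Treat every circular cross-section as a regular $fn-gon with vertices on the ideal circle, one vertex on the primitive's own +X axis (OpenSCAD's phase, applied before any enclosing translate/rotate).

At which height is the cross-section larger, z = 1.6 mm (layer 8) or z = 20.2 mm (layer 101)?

Layer 8 (z = 1.6): the cube (footprint 21.5×25) is included at this height (area 537.50 mm²); the cone at (12.5, 1.5): at t=0.031 of its height the radius interpolates to r₁+(r₂−r₁)t = 7.346, giving a regular 16-gon of that circumradius (area = (16/2)·7.346²·sin(360°/16) = 165.22 mm²); the cube at (16, -3.5) is not intersected at this z (z outside [3, 17.5]); Merging all regions: the regions partially overlap — summed areas 702.72 mm² minus the doubly-counted overlap 104.20 mm² gives 598.52 mm² — area = 598.52 mm². So its area = 598.52 mm². Layer 101 (z = 20.2): the 21.5×25 cube contributes its full rectangle (area 537.50 mm²); the cone at (12.5, 1.5): at t=0.985 of its height the radius interpolates to r₁+(r₂−r₁)t = 2.577, giving a regular 16-gon of that circumradius (area = (16/2)·2.577²·sin(360°/16) = 20.33 mm²); the cube at (16, -3.5) is absent (z outside [3, 17.5]); Taking the union: the regions partially overlap — summed areas 557.83 mm² minus the doubly-counted overlap 17.32 mm² gives 540.51 mm² — area = 540.51 mm². So its area = 540.51 mm². Layer 8 is larger (598.52 vs 540.51 mm²).

layer 8 (z = 1.6 mm)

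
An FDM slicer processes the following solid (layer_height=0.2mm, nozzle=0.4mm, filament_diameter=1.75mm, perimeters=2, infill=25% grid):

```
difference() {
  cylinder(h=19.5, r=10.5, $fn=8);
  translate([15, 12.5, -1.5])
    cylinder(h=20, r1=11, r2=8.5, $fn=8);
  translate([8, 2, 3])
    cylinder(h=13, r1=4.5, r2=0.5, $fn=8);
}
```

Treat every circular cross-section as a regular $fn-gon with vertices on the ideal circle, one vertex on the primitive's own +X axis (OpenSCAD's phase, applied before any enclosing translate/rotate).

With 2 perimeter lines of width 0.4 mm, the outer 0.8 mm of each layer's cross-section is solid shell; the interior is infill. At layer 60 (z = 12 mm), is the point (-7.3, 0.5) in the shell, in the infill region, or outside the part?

At z = 12 mm: the r=10.5 cylinder contributes a regular 8-gon of circumradius 10.5; the cone at (15, 12.5) (r1=11→r2=8.5) has section circumradius 9.312 here — a regular 8-gon; the cone at (8, 2) contributes a regular 8-gon of circumradius 1.731 (interpolated between r1=4.5 and r2=0.5 at t=0.692); Subtracting the remaining from the first: starting from the r=10.5 cylinder, the cone at (15, 12.5) misses the remaining region (no effect); the cone at (8, 2) partially overlaps it — only the 8.40 mm² overlap (of its 8.47 mm²) is removed, clipping the outline — 1 connected region. Overall, the cross-section is a single solid region. The nearest boundary edge runs (-10.50, 0.00)→(-7.42, 7.42); distance from the point to it = 2.77 mm. The point is inside the cross-section and 2.77 mm from the nearest boundary — more than the 0.8 mm shell width (2 × 0.4), so it's in the infill interior.

infill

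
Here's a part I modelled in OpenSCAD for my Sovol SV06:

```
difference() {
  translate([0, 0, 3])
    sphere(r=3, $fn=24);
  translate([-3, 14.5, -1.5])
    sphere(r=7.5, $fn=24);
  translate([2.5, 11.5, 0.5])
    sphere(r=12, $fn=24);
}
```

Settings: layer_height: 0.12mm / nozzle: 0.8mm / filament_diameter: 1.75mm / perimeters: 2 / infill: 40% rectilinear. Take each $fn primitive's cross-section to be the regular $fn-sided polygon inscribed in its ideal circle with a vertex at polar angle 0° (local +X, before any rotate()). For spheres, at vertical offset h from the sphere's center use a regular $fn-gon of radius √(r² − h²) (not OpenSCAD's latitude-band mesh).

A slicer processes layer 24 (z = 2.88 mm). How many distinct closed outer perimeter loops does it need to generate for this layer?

At z = 2.88 mm: the r=3 sphere slices to a regular 24-gon of circumradius 2.998 (√(r²−h²) with h=0.12 from center); the r=7.5 sphere at (-3, 14.5) contributes a regular 24-gon of circumradius √(7.5²−4.38²) = 6.088; the r=12 sphere at (2.5, 11.5) slices to a regular 24-gon of circumradius 11.762 (√(r²−h²) with h=2.38 from center); Subtracting the remaining from the first: starting from the r=3 sphere, the r=7.5 sphere at (-3, 14.5) misses the remaining region (no effect); the r=12 sphere at (2.5, 11.5) partially overlaps it — only the 12.76 mm² overlap (of its 429.65 mm²) is removed, clipping the outline — 1 connected region. The result has 1 disconnected region.

1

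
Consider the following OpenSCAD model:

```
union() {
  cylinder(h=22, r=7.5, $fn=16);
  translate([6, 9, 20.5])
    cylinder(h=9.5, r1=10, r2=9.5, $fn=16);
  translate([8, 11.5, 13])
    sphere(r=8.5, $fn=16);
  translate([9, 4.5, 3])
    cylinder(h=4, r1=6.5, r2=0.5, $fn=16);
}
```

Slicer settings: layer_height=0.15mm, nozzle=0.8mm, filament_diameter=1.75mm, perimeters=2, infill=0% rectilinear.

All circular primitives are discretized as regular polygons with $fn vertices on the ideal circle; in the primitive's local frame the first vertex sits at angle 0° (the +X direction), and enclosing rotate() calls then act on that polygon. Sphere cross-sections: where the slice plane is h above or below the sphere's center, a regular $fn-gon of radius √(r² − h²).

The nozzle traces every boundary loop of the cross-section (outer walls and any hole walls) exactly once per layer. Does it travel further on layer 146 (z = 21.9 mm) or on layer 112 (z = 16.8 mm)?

layer 112 (z = 16.8 mm)

Layer 146 (z = 21.9): the r=7.5 cylinder contributes a regular 16-gon of circumradius 7.5 (perimeter = 2·16·7.500·sin(180°/16) = 46.82 mm); the cone at (6, 9) (r1=10→r2=9.5) has section circumradius 9.926 here — a regular 16-gon (perimeter = 2·16·9.926·sin(180°/16) = 61.97 mm); the sphere at (8, 11.5) is absent (|z−center|=8.900 > r=8.5); the cone at (9, 4.5) is absent (z outside [3, 7]); Merging all regions: the regions partially overlap (shared area 58.58 mm²), so the edge portions inside another operand are dropped and the merged outline is re-measured after clipping — boundary = 78.42 mm. So its perimeter = 78.42 mm. Layer 112 (z = 16.8): the r=7.5 cylinder contributes a regular 16-gon of circumradius 7.5 (perimeter = 2·16·7.500·sin(180°/16) = 46.82 mm); the cone at (6, 9) is absent (z outside [20.5, 30]); the sphere at (8, 11.5): section is a regular 16-gon, circumradius = √(r²−h²) = √(8.5²−3.8²) = 7.603 (perimeter = 2·16·7.603·sin(180°/16) = 47.47 mm); the cone at (9, 4.5) does not reach this height (z outside [3, 7]); Taking the union: the regions partially overlap (shared area 3.15 mm²), so the edge portions inside another operand are dropped and the merged outline is re-measured after clipping — boundary = 84.18 mm. So its perimeter = 84.18 mm. Layer 112 is larger (84.18 vs 78.42 mm).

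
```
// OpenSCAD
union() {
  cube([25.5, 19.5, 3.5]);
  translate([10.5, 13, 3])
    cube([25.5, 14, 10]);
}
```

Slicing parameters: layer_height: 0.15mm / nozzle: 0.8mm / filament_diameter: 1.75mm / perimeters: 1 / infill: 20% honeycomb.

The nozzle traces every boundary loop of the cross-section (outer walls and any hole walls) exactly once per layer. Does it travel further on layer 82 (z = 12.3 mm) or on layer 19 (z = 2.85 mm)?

layer 19 (z = 2.85 mm)

Layer 82 (z = 12.3): the cube is not intersected at this z (z outside [0, 3.5]); the cube at (10.5, 13) (footprint 25.5×14) is included at this height (perimeter 79.00 mm); Merging all regions: only the 25.5×14 cube at (10.5, 13) is present, so the union is just that shape — boundary = 79.00 mm. So its perimeter = 79.00 mm. Layer 19 (z = 2.85): the cube (footprint 25.5×19.5) is included at this height (perimeter 90.00 mm); the cube at (10.5, 13) is not intersected at this z (z outside [3, 13]); Taking the union: only the 25.5×19.5 cube is present, so the union is just that shape — boundary = 90.00 mm. So its perimeter = 90.00 mm. Layer 19 is larger (90.00 vs 79.00 mm).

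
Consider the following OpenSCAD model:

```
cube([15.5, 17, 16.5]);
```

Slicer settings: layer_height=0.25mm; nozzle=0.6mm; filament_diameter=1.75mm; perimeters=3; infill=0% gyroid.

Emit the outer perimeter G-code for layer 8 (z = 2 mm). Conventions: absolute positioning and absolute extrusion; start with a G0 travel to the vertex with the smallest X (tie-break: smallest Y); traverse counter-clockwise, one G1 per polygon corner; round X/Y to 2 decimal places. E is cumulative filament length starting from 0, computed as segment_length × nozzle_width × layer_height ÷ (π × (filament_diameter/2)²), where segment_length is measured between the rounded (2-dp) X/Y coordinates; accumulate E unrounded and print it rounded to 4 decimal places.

G0 X0.00 Y0.00 Z2.00
G1 X15.50 Y0.00 E0.9666
G1 X15.50 Y17.00 E2.0268
G1 X0.00 Y17.00 E2.9934
G1 X0.00 Y0.00 E4.0536

At z = 2 mm: the 15.5×17 cube contributes its full rectangle. The outline is a single polygon with 4 vertices. Extrusion per mm of travel: 0.6 × 0.25 / (π × 0.875²) = 0.062363. Accumulating E over each segment gives final E = 4.0536.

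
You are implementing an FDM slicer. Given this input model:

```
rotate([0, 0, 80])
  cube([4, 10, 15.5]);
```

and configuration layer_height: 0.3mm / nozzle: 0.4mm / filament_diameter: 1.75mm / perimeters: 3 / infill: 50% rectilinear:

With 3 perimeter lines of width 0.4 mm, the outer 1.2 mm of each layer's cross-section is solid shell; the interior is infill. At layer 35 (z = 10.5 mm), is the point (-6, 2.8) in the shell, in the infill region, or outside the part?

infill

At z = 10.5 mm: the cube is present — its section is the full 4×10 rectangle; (rotated 80° about Z; rotation is an isometry so areas/perimeters/island counts are preserved). Overall, the cross-section is a single solid region. Undo the 80° rotation: the query point maps to (1.716, 6.395) in the un-rotated model frame. The nearest boundary edge runs (0.00, 10.00)→(0.00, 0.00); distance from the point to it = 1.72 mm. The point is inside the cross-section and 1.72 mm from the nearest boundary — more than the 1.2 mm shell width (3 × 0.4), so it's in the infill interior.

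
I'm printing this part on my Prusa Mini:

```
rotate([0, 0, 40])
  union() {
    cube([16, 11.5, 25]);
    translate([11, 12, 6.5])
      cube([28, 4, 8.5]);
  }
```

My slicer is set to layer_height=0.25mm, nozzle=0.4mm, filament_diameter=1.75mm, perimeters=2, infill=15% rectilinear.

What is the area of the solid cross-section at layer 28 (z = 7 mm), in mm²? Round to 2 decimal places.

At z = 7 mm: the cube is present — its section is the full 16×11.5 rectangle (area 184.00 mm²); the 28×4 cube at (11, 12) contributes its full rectangle (area 112.00 mm²); Merging all regions: the 2 present regions are separate (no shared area or edge), so areas and boundary lengths simply add and each stays a separate island — area = 296.00 mm²; (rotated 40° about Z; rotation is an isometry so areas/perimeters/island counts are preserved). Overall, the cross-section has 2 separate islands. Net area = 296.00 mm².

296.00 mm²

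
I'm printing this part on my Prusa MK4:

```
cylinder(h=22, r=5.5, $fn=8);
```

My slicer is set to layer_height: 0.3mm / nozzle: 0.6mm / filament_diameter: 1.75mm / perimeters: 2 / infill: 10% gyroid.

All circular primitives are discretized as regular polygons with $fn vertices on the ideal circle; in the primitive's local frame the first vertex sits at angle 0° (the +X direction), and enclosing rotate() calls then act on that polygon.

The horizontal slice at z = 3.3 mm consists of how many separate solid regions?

At z = 3.3 mm: the r=5.5 cylinder contributes a regular 8-gon of circumradius 5.5. The result has 1 disconnected region.

1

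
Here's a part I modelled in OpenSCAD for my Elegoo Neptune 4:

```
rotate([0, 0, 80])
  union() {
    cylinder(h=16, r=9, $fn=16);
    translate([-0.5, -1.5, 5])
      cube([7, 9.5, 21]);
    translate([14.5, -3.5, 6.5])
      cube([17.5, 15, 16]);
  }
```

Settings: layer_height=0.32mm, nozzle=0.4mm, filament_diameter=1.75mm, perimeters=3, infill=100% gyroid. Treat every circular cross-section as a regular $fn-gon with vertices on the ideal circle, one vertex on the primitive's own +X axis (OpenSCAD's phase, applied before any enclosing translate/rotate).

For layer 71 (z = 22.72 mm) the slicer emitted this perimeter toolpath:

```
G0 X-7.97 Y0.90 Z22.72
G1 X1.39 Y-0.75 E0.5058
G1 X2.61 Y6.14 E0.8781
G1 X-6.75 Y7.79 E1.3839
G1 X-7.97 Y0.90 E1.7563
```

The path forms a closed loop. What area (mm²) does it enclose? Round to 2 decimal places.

Apply the shoelace formula to the sequence of (X, Y) vertices; enclosed area = 66.50 mm².

66.50 mm²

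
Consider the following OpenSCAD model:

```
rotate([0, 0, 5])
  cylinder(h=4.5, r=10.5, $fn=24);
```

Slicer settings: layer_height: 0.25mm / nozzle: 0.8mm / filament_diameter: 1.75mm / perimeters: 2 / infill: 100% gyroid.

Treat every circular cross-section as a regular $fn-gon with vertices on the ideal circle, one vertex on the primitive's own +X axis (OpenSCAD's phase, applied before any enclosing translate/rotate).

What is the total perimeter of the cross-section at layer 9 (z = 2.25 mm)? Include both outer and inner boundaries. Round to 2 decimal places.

65.79 mm

At z = 2.25 mm: the r=10.5 cylinder contributes a regular 24-gon of circumradius 10.5 (perimeter = 2·24·10.500·sin(180°/24) = 65.79 mm); (rotated 5° about Z; rotation is an isometry so areas/perimeters/island counts are preserved). Overall, the cross-section is a single solid region. Total boundary length (outer) = 65.79 mm.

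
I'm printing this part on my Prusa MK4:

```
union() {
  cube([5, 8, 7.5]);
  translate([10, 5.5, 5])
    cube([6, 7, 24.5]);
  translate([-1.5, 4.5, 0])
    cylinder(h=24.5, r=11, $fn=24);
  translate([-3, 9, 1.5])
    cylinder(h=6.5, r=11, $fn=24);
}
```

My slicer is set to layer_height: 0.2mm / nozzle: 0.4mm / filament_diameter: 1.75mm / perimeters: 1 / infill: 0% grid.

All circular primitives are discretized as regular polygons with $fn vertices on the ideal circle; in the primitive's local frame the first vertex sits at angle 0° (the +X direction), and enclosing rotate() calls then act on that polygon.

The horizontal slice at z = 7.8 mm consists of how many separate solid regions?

At z = 7.8 mm: the cube is absent (z outside [0, 7.5]); the cube at (10, 5.5) is present — its section is the full 6×7 rectangle; the r=11 cylinder at (-1.5, 4.5) contributes a regular 24-gon of circumradius 11; the r=11 cylinder at (-3, 9) gives a regular 24-gon of circumradius 11 (constant along its height); Merging all regions: the regions partially overlap (shared area 272.86 mm²), so overlapping operands fuse into one piece — 2 connected regions. The result has 2 disconnected regions.

2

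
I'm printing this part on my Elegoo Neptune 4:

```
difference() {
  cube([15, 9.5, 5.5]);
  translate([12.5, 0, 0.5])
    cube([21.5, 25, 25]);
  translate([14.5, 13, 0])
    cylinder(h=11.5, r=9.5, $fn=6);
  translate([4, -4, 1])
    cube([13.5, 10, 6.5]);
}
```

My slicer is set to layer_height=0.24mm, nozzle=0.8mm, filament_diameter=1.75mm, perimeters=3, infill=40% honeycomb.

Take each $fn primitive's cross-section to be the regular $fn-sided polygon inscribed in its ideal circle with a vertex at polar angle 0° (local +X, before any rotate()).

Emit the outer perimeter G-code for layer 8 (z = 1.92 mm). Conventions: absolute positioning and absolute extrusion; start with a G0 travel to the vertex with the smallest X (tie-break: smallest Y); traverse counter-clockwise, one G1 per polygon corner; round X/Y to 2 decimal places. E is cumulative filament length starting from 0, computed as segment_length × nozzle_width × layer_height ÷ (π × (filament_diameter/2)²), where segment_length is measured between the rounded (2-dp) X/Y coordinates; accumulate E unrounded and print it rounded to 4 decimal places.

G0 X0.00 Y0.00 Z1.92
G1 X4.00 Y0.00 E0.3193
G1 X4.00 Y6.00 E0.7982
G1 X9.04 Y6.00 E1.2006
G1 X7.02 Y9.50 E1.5231
G1 X0.00 Y9.50 E2.0835
G1 X0.00 Y0.00 E2.8418

At z = 1.92 mm: the 15×9.5 cube contributes its full rectangle; the cube at (12.5, 0) is present — its section is the full 21.5×25 rectangle; the r=9.5 cylinder at (14.5, 13) gives a regular 6-gon of circumradius 9.5 (constant along its height); the cube at (4, -4) (footprint 13.5×10) is included at this height; Subtracting the remaining from the first: starting from the 15×9.5 cube, the 21.5×25 cube at (12.5, 0) partially overlaps it — only the 23.75 mm² overlap (of its 537.50 mm²) is removed, clipping the outline; the r=9.5 cylinder at (14.5, 13) partially overlaps it — only the 19.45 mm² overlap (of its 234.48 mm²) is removed, clipping the outline; the 13.5×10 cube at (4, -4) partially overlaps it — only the 47.19 mm² overlap (of its 135.00 mm²) is removed, clipping the outline — 1 connected region. The outline is a single polygon with 6 vertices. Extrusion per mm of travel: 0.8 × 0.24 / (π × 0.875²) = 0.079824. Accumulating E over each segment gives final E = 2.8418.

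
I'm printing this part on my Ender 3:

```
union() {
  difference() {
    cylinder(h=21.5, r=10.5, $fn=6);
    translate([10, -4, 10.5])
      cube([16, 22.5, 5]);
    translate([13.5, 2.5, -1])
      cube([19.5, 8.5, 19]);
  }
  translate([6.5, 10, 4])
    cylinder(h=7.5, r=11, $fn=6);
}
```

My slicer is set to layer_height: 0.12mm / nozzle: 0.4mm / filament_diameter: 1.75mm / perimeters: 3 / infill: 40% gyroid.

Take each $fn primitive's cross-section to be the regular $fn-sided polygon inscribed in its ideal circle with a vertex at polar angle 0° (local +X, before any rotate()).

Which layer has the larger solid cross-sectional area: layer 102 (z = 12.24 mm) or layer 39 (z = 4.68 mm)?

Layer 102 (z = 12.24): the cylinder: section is a regular 6-gon, circumradius r=10.5 (area = (6/2)·10.500²·sin(360°/6) = 286.44 mm²); the cube at (10, -4) (footprint 16×22.5) is included at this height (area 360.00 mm²); the cube at (13.5, 2.5) (footprint 19.5×8.5) is included at this height (area 165.75 mm²); Subtracting the remaining from the first: starting from the r=10.5 cylinder (286.44 mm²), the 16×22.5 cube at (10, -4) partially overlaps it — only the 0.43 mm² overlap (of its 360.00 mm²) is removed, clipping the outline; the 19.5×8.5 cube at (13.5, 2.5) misses the remaining region (no effect) — area = 286.00 mm²; the cylinder at (6.5, 10) does not reach this height (z outside [4, 11.5]); Merging all regions: only the result so far is present, so the union is just that shape — area = 286.00 mm². So its area = 286.00 mm². Layer 39 (z = 4.68): the cylinder: section is a regular 6-gon, circumradius r=10.5 (area = (6/2)·10.500²·sin(360°/6) = 286.44 mm²); the cube at (10, -4) does not reach this height (z outside [10.5, 15.5]); the cube at (13.5, 2.5) (footprint 19.5×8.5) is included at this height (area 165.75 mm²); After the difference (first − rest): starting from the r=10.5 cylinder (286.44 mm²), the 19.5×8.5 cube at (13.5, 2.5) misses the remaining region (no effect) — area = 286.44 mm²; the cylinder at (6.5, 10): section is a regular 6-gon, circumradius r=11 (area = (6/2)·11.000²·sin(360°/6) = 314.37 mm²); Taking the union: the regions partially overlap — summed areas 600.81 mm² minus the doubly-counted overlap 79.53 mm² gives 521.28 mm² — area = 521.28 mm². So its area = 521.28 mm². Layer 39 is larger (521.28 vs 286.00 mm²).

layer 39 (z = 4.68 mm)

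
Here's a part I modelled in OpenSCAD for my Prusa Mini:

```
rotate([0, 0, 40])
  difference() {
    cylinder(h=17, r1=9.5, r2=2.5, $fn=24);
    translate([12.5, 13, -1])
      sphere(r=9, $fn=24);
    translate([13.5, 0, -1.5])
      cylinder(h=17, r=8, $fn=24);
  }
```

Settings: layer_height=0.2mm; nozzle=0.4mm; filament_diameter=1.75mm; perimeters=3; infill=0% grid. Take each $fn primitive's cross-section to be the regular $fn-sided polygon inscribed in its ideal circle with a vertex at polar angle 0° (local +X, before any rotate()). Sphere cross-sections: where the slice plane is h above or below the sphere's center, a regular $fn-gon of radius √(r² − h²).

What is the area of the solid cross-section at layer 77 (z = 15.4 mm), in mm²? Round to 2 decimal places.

At z = 15.4 mm: the cone (r1=9.5→r2=2.5) has section circumradius 3.159 here — a regular 24-gon (area = (24/2)·3.159²·sin(360°/24) = 30.99 mm²); the sphere at (12.5, 13) does not reach this height (|z−center|=16.400 > r=9); the r=8 cylinder at (13.5, 0) contributes a regular 24-gon of circumradius 8 (area = (24/2)·8.000²·sin(360°/24) = 198.77 mm²); After the difference (first − rest): starting from the cone (30.99 mm²), the r=8 cylinder at (13.5, 0) misses the remaining region (no effect) — area = 30.99 mm²; (whole slice rotated 40° about Z — lengths, areas and connectivity unchanged). Overall, the cross-section is a single solid region. Net area = 30.99 mm².

30.99 mm²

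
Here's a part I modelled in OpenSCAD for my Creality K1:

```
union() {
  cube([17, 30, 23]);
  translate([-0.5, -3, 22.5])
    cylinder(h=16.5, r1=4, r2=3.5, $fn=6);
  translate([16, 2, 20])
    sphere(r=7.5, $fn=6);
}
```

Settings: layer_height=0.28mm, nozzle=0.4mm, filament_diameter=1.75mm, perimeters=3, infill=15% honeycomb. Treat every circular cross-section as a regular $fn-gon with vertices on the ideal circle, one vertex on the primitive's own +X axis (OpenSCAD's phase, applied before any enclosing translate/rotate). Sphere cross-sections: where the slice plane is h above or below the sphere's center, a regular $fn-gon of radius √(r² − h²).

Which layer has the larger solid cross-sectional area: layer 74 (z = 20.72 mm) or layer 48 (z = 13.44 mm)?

layer 74 (z = 20.72 mm)

Layer 74 (z = 20.72): the cube (footprint 17×30) is included at this height (area 510.00 mm²); the cone at (-0.5, -3) is absent (z outside [22.5, 39]); the r=7.5 sphere at (16, 2) contributes a regular 6-gon of circumradius √(7.5²−0.72²) = 7.465 (area = (6/2)·7.465²·sin(360°/6) = 144.79 mm²); Combining (union): the regions partially overlap — summed areas 654.79 mm² minus the doubly-counted overlap 58.44 mm² gives 596.35 mm² — area = 596.35 mm². So its area = 596.35 mm². Layer 48 (z = 13.44): the 17×30 cube contributes its full rectangle (area 510.00 mm²); the cone at (-0.5, -3) is absent (z outside [22.5, 39]); the sphere at (16, 2): section is a regular 6-gon, circumradius = √(r²−h²) = √(7.5²−6.56²) = 3.635 (area = (6/2)·3.635²·sin(360°/6) = 34.34 mm²); Merging all regions: the regions partially overlap — summed areas 544.34 mm² minus the doubly-counted overlap 19.85 mm² gives 524.49 mm² — area = 524.49 mm². So its area = 524.49 mm². Layer 74 is larger (596.35 vs 524.49 mm²).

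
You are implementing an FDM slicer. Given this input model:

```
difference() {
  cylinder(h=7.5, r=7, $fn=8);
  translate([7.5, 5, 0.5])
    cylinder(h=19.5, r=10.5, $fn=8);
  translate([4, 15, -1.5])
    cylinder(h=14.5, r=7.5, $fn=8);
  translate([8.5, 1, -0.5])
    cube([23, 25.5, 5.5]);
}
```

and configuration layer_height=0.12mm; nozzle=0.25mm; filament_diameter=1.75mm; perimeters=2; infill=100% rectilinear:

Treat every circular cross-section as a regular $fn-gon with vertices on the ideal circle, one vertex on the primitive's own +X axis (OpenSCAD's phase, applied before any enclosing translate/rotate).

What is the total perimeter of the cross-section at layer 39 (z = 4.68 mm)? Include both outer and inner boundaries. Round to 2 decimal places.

38.91 mm

At z = 4.68 mm: the r=7 cylinder contributes a regular 8-gon of circumradius 7 (perimeter = 2·8·7.000·sin(180°/8) = 42.86 mm); the cylinder at (7.5, 5): section is a regular 8-gon, circumradius r=10.5 (perimeter = 2·8·10.500·sin(180°/8) = 64.29 mm); the cylinder at (4, 15): section is a regular 8-gon, circumradius r=7.5 (perimeter = 2·8·7.500·sin(180°/8) = 45.92 mm); the 23×25.5 cube at (8.5, 1) contributes its full rectangle (perimeter 97.00 mm); After the difference (first − rest): starting from the r=7 cylinder, the r=10.5 cylinder at (7.5, 5) partially overlaps it — only the 71.45 mm² overlap (of its 311.83 mm²) is removed, clipping the outline; the r=7.5 cylinder at (4, 15) misses the remaining region (no effect); the 23×25.5 cube at (8.5, 1) misses the remaining region (no effect) — boundary = 38.91 mm. Overall, the cross-section is a single solid region. Total boundary length (outer) = 38.91 mm.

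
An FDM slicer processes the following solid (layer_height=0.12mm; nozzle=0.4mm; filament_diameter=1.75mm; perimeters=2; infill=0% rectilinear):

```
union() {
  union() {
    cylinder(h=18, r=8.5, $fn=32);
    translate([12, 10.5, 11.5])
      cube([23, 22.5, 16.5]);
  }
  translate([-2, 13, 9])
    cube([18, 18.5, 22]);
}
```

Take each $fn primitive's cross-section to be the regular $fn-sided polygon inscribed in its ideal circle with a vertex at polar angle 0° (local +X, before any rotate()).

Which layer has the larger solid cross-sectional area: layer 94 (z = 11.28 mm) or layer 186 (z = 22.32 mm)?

Layer 94 (z = 11.28): the r=8.5 cylinder gives a regular 32-gon of circumradius 8.5 (constant along its height) (area = (32/2)·8.500²·sin(360°/32) = 225.52 mm²); the cube at (12, 10.5) is absent (z outside [11.5, 28]); Merging all regions: only the r=8.5 cylinder is present, so the union is just that shape — area = 225.52 mm²; the cube at (-2, 13) (footprint 18×18.5) is included at this height (area 333.00 mm²); Taking the union: the 2 present regions are separate (no shared area or edge), so areas and boundary lengths simply add and each stays a separate island — area = 558.52 mm². So its area = 558.52 mm². Layer 186 (z = 22.32): the cylinder is absent (z outside [0, 18]); the cube at (12, 10.5) (footprint 23×22.5) is included at this height (area 517.50 mm²); Taking the union: only the 23×22.5 cube at (12, 10.5) is present, so the union is just that shape — area = 517.50 mm²; the 18×18.5 cube at (-2, 13) contributes its full rectangle (area 333.00 mm²); Combining (union): the regions partially overlap — summed areas 850.50 mm² minus the doubly-counted overlap 74.00 mm² gives 776.50 mm² — area = 776.50 mm². So its area = 776.50 mm². Layer 186 is larger (776.50 vs 558.52 mm²).

layer 186 (z = 22.32 mm)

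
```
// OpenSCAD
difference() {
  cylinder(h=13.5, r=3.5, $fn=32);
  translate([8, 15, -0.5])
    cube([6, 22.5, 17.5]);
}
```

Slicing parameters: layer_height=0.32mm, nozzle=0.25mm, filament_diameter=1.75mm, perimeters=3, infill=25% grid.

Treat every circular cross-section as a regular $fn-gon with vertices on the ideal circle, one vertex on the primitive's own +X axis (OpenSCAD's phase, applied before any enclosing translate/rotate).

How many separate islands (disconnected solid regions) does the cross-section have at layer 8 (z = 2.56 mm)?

At z = 2.56 mm: the r=3.5 cylinder gives a regular 32-gon of circumradius 3.5 (constant along its height); the cube at (8, 15) is present — its section is the full 6×22.5 rectangle; Subtracting the remaining from the first: starting from the r=3.5 cylinder, the 6×22.5 cube at (8, 15) misses the remaining region (no effect) — 1 connected region. Overall, the cross-section is a single solid region. Island count = 1.

1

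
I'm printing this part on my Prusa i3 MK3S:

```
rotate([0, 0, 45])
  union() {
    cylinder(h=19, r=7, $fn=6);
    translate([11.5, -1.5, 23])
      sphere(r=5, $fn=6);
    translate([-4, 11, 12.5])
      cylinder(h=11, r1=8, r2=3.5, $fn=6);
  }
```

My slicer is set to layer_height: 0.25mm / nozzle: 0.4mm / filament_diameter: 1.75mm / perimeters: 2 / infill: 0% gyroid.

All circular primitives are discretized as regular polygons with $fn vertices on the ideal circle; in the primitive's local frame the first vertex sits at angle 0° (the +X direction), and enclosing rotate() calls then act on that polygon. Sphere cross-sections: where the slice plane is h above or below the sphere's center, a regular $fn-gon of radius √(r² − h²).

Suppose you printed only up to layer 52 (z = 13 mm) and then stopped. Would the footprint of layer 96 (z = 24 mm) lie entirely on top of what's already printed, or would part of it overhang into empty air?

Compare the two slices. At z = 13: the r=7 cylinder contributes a regular 6-gon of circumradius 7 (area = (6/2)·7.000²·sin(360°/6) = 127.31 mm²); the sphere at (11.5, -1.5) is absent (|z−center|=10.000 > r=5); the cone at (-4, 11) (r1=8→r2=3.5) has section circumradius 7.795 here — a regular 6-gon (area = (6/2)·7.795²·sin(360°/6) = 157.88 mm²); Merging all regions: the regions partially overlap — summed areas 285.19 mm² minus the doubly-counted overlap 8.06 mm² gives 277.13 mm² — area = 277.13 mm²; (rotated 45° about Z; rotation is an isometry so areas/perimeters/island counts are preserved). At z = 24: the cylinder is absent (z outside [0, 19]); the r=5 sphere at (11.5, -1.5) slices to a regular 6-gon of circumradius 4.899 (√(r²−h²) with h=1 from center) (area = (6/2)·4.899²·sin(360°/6) = 62.35 mm²); the cone at (-4, 11) is absent (z outside [12.5, 23.5]); Taking the union: only the r=5 sphere at (11.5, -1.5) is present, so the union is just that shape — area = 62.35 mm²; (rotated 45° about Z; rotation is an isometry so areas/perimeters/island counts are preserved). Checking containment: at z = 24 the cross-section extends beyond the z = 13 cross-section by about 62.35 mm².

part overhangs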